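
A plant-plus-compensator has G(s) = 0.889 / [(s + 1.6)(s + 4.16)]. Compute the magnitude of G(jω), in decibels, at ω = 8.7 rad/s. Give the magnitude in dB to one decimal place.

-39.6 dB

|j8.7 + 1.6| = √(8.7² + 1.6²) = 8.846
|j8.7 + 4.16| = √(8.7² + 4.16²) = 9.643
|G(j8.7)| = 0.889 / (8.846 × 9.643) = 0.010421
20 log₁₀(0.010421) = -39.64 dB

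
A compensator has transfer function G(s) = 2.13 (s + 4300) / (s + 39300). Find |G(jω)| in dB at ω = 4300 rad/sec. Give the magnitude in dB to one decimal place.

|j4300 + 4300| = √(4300² + 4300²) = 6081
|j4300 + 39300| = √(4300² + 39300²) = 3.953e+04
|G(j4300)| = 2.13 × 6081 / 3.953e+04 = 0.32763
20 log₁₀(0.32763) = -9.69 dB

-9.7 dB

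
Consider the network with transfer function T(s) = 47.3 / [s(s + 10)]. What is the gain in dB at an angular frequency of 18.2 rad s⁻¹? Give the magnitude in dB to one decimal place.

|j18.2 + 10| = √(18.2² + 10²) = 20.77
|j18.2| = 18.2
|T(j18.2)| = 47.3 / (20.77 × 18.2) = 0.12515
20 log₁₀(0.12515) = -18.05 dB

-18.1 dB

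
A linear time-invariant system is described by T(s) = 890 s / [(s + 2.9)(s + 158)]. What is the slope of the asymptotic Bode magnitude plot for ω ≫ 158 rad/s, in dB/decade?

With 1 zero and 2 poles, the high-frequency asymptotic slope is 20 × (1 − 2) = -20 dB/decade.

-20 dB/decade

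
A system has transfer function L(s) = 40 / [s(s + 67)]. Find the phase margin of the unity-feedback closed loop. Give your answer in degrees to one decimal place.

Gain crossover: |L(jω)| = 1 at ω ≈ 0.597 rad s⁻¹.
∠L(j0.597) = −90° − arctan(0.597/67) ≈ -90.51°
PM = 180° + (-90.51°) = 89.49°

89.5°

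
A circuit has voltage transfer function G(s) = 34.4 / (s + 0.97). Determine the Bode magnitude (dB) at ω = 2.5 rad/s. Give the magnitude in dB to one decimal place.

|j2.5 + 0.97| = √(2.5² + 0.97²) = 2.682
|G(j2.5)| = 34.4 / 2.682 = 12.828
20 log₁₀(12.828) = 22.16 dB

22.2 dB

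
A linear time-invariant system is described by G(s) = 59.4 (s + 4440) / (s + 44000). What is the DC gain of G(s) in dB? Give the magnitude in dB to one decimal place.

G(0) = 59.4 × 4440 / 44000 = 5.994
20 log₁₀(5.994) = 15.55 dB

15.6 dB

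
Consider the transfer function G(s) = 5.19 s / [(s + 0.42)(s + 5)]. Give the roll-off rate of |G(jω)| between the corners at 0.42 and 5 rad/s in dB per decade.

In this band the factors already past their corner are: 1 differentiator zero, pole at 0.42; net slope = 0 dB/decade.

0 dB/decade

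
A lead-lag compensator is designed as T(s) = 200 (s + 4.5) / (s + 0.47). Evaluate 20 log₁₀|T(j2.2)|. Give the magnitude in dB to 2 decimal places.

52.97 dB

|j2.2 + 4.5| = √(2.2² + 4.5²) = 5.009
|j2.2 + 0.47| = √(2.2² + 0.47²) = 2.25
|T(j2.2)| = 200 × 5.009 / 2.25 = 445.31
20 log₁₀(445.31) = 52.973 dB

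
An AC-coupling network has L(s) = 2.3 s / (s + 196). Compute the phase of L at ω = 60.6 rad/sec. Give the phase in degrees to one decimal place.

∠(j60.6) = 90.00°
∠(j60.6 + 196) = arctan(60.6/196) = 17.18°
∠L(j60.6) = 90.00° − 17.18° = 72.82°

72.8°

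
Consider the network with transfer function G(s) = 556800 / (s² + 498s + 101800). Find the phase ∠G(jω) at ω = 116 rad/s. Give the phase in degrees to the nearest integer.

∠[(j116)² + 498(j116) + 101800] = ∠[88344 + j57768] = 33.18°
∠G(j116) = −33.18° = -33.18°

-33°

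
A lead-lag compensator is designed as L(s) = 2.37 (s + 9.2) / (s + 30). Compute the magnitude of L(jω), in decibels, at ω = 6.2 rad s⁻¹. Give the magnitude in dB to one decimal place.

-1.3 dB

|j6.2 + 9.2| = √(6.2² + 9.2²) = 11.09
|j6.2 + 30| = √(6.2² + 30²) = 30.63
|L(j6.2)| = 2.37 × 11.09 / 30.63 = 0.8583
20 log₁₀(0.8583) = -1.33 dB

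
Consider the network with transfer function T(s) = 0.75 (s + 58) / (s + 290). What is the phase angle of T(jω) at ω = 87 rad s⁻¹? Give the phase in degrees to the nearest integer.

∠(j87 + 58) = arctan(87/58) = 56.31°
∠(j87 + 290) = arctan(87/290) = 16.70°
∠T(j87) = 56.31° − 16.70° = 39.61°

40°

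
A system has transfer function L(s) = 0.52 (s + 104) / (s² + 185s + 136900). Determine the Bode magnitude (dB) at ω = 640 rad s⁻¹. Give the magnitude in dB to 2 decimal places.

-58.91 dB

|j640 + 104| = √(640² + 104²) = 648.4
|(j640)² + 185(j640) + 136900| = |-2.727e+05 + j1.184e+05| = 2.973e+05
|L(j640)| = 0.52 × 648.4 / 2.973e+05 = 0.0011341
20 log₁₀(0.0011341) = -58.907 dB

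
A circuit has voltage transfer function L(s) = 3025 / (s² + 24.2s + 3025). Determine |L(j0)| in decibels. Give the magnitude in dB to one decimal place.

L(0) = 3025 / 3025 = 1
20 log₁₀(1) = 0.00 dB

0.0 dB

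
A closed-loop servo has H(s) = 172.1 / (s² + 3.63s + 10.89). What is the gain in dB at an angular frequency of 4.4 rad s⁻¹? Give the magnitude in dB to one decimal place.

|(j4.4)² + 3.63(j4.4) + 10.89| = |-8.47 + j15.972| = 18.08
|H(j4.4)| = 172.1 / 18.08 = 9.5194
20 log₁₀(9.5194) = 19.57 dB

19.6 dB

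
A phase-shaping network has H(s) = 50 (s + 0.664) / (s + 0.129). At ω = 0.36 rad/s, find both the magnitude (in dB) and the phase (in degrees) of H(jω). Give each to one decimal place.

|H| = 39.9 dB, ∠H = -41.8°

|j0.36 + 0.664| = √(0.36² + 0.664²) = 0.7553
|j0.36 + 0.129| = √(0.36² + 0.129²) = 0.3824
|H(j0.36)| = 50 × 0.7553 / 0.3824 = 98.756
20 log₁₀(98.756) = 39.89 dB
∠(j0.36 + 0.664) = arctan(0.36/0.664) = 28.47°
∠(j0.36 + 0.129) = arctan(0.36/0.129) = 70.29°
∠H(j0.36) = 28.47° − 70.29° = -41.82°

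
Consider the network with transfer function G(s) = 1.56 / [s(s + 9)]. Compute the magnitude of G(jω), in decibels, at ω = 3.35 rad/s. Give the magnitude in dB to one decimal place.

|j3.35 + 9| = √(3.35² + 9²) = 9.603
|j3.35| = 3.35
|G(j3.35)| = 1.56 / (9.603 × 3.35) = 0.048491
20 log₁₀(0.048491) = -26.29 dB

-26.3 dB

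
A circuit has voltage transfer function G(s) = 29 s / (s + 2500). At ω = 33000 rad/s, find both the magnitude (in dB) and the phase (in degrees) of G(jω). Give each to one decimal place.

|j33000| = 3.3e+04
|j33000 + 2500| = √(33000² + 2500²) = 3.309e+04
|G(j33000)| = 29 × 3.3e+04 / 3.309e+04 = 28.917
20 log₁₀(28.917) = 29.22 dB
∠(j33000) = 90.00°
∠(j33000 + 2500) = arctan(33000/2500) = 85.67°
∠G(j33000) = 90.00° − 85.67° = 4.33°

|G| = 29.2 dB, ∠G = 4.3°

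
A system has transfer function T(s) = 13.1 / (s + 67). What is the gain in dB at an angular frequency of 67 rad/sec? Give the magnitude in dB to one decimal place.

-17.2 dB

|j67 + 67| = √(67² + 67²) = 94.75
|T(j67)| = 13.1 / 94.75 = 0.13826
20 log₁₀(0.13826) = -17.19 dB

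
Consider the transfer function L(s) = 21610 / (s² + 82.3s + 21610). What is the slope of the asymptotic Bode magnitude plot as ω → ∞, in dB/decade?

With 0 zeros and 2 poles, the high-frequency asymptotic slope is 20 × (0 − 2) = -40 dB/decade.

-40 dB/decade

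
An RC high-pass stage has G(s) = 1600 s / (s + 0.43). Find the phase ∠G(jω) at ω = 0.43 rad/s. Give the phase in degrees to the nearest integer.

∠(j0.43) = 90.00°
∠(j0.43 + 0.43) = arctan(0.43/0.43) = 45.00°
∠G(j0.43) = 90.00° − 45.00° = 45.00°

45 deg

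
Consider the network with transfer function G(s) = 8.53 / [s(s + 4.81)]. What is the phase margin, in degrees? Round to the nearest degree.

Gain crossover: |G(jω)| = 1 at ω ≈ 1.67 rad/sec.
∠G(j1.67) = −90° − arctan(1.67/4.81) ≈ -109.20°
PM = 180° + (-109.20°) = 70.80°

71 deg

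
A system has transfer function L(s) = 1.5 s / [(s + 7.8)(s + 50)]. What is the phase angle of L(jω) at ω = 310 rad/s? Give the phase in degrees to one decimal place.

∠(j310) = 90.00°
∠(j310 + 7.8) = arctan(310/7.8) = 88.56°
∠(j310 + 50) = arctan(310/50) = 80.84°
∠L(j310) = 90.00° − (88.56° + 80.84°) = -79.40°

-79.4°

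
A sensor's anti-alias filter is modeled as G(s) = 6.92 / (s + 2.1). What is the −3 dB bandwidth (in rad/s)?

For a single-pole low-pass, the −3 dB point is at the pole: ω = 2.1 rad/s.

2.1 rad/s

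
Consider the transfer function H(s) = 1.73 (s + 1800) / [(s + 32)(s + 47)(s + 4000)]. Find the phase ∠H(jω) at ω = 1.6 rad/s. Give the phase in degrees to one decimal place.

∠(j1.6 + 1800) = arctan(1.6/1800) = 0.05°
∠(j1.6 + 32) = arctan(1.6/32) = 2.86°
∠(j1.6 + 47) = arctan(1.6/47) = 1.95°
∠(j1.6 + 4000) = arctan(1.6/4000) = 0.02°
∠H(j1.6) = 0.05° − (2.86° + 1.95° + 0.02°) = -4.78°

-4.8°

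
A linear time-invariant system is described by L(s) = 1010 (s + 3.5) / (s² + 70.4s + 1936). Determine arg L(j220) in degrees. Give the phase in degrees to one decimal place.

-72.5°

∠(j220 + 3.5) = arctan(220/3.5) = 89.09°
∠[(j220)² + 70.4(j220) + 1936] = ∠[-46464 + j15488] = 161.57°
∠L(j220) = 89.09° − 161.57° = -72.48°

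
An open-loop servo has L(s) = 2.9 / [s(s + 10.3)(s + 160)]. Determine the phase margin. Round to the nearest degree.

90°

Gain crossover: |L(jω)| = 1 at ω ≈ 0.00176 rad/s.
∠L(j0.00176) = −90° − arctan(0.00176/10.3) − arctan(0.00176/160) ≈ -90.01°
PM = 180° + (-90.01°) = 89.99°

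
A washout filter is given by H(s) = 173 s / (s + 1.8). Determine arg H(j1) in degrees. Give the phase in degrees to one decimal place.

60.9 deg

∠(j1) = 90.00°
∠(j1 + 1.8) = arctan(1/1.8) = 29.05°
∠H(j1) = 90.00° − 29.05° = 60.95°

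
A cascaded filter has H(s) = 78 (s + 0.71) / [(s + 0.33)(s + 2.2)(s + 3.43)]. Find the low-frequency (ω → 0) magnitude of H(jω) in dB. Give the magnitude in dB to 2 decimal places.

H(0) = 78 × 0.71 / (0.33 × 2.2 × 3.43) = 22.239
20 log₁₀(22.239) = 26.942 dB

26.94 dB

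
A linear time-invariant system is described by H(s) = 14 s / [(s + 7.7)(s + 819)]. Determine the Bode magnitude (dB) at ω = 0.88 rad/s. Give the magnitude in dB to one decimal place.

|j0.88| = 0.88
|j0.88 + 7.7| = √(0.88² + 7.7²) = 7.75
|j0.88 + 819| = √(0.88² + 819²) = 819
|H(j0.88)| = 14 × 0.88 / (7.75 × 819) = 0.001941
20 log₁₀(0.001941) = -54.24 dB

-54.2 dB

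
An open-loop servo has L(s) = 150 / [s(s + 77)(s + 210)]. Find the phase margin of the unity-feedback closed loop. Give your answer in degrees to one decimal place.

Gain crossover: |L(jω)| = 1 at ω ≈ 0.00928 rad/sec.
∠L(j0.00928) = −90° − arctan(0.00928/77) − arctan(0.00928/210) ≈ -90.01°
PM = 180° + (-90.01°) = 89.99°

90.0°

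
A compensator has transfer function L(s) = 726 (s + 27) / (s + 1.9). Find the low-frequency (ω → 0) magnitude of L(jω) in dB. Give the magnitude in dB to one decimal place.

L(0) = 726 × 27 / 1.9 = 10317
20 log₁₀(10317) = 80.27 dB

80.3 dB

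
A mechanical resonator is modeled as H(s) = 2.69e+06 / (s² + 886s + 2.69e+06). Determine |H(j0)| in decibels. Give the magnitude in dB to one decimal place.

H(0) = 2.69e+06 / 2.69e+06 = 1
20 log₁₀(1) = 0.00 dB

0.0 dB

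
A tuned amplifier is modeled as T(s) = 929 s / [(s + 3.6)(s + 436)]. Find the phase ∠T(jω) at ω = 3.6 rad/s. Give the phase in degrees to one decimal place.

44.5 deg

∠(j3.6) = 90.00°
∠(j3.6 + 3.6) = arctan(3.6/3.6) = 45.00°
∠(j3.6 + 436) = arctan(3.6/436) = 0.47°
∠T(j3.6) = 90.00° − (45.00° + 0.47°) = 44.53°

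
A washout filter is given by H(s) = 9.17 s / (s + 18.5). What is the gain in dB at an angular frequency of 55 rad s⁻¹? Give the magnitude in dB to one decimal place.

18.8 dB

|j55| = 55
|j55 + 18.5| = √(55² + 18.5²) = 58.03
|H(j55)| = 9.17 × 55 / 58.03 = 8.6915
20 log₁₀(8.6915) = 18.78 dB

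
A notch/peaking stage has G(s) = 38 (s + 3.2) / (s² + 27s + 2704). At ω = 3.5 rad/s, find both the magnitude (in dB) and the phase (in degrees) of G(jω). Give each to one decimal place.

|G| = -23.5 dB, ∠G = 45.6°

|j3.5 + 3.2| = √(3.5² + 3.2²) = 4.742
|(j3.5)² + 27(j3.5) + 2704| = |2691.8 + j94.5| = 2693
|G(j3.5)| = 38 × 4.742 / 2693 = 0.066908
20 log₁₀(0.066908) = -23.49 dB
∠(j3.5 + 3.2) = arctan(3.5/3.2) = 47.56°
∠[(j3.5)² + 27(j3.5) + 2704] = ∠[2691.8 + j94.5] = 2.01°
∠G(j3.5) = 47.56° − 2.01° = 45.55°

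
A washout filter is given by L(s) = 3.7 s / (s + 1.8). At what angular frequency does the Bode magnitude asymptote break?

The single real pole at s = −1.8 gives a corner at ω = 1.8 rad/s.

1.8 rad/s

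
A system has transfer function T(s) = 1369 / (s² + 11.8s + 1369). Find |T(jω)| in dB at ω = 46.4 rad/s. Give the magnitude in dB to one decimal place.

|(j46.4)² + 11.8(j46.4) + 1369| = |-783.96 + j547.52| = 956.2
|T(j46.4)| = 1369 / 956.2 = 1.4317
20 log₁₀(1.4317) = 3.12 dB

3.1 dB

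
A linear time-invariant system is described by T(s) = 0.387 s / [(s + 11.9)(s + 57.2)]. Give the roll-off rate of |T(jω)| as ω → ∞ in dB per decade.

With 1 zero and 2 poles, the high-frequency asymptotic slope is 20 × (1 − 2) = -20 dB/decade.

-20 dB/decade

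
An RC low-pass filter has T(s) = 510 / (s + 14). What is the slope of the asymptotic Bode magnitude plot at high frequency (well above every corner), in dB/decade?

With 0 zeros and 1 pole, the high-frequency asymptotic slope is 20 × (0 − 1) = -20 dB/decade.

-20 dB/decade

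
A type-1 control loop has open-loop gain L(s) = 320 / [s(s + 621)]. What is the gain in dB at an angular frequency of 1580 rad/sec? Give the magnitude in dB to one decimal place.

-78.5 dB

|j1580 + 621| = √(1580² + 621²) = 1698
|j1580| = 1580
|L(j1580)| = 320 / (1698 × 1580) = 0.0001193
20 log₁₀(0.0001193) = -78.47 dB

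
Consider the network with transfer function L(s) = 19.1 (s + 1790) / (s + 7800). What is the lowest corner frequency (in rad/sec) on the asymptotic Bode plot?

1790 rad/sec

Break frequencies occur at each pole and zero magnitude: 1790 rad/sec, 7800 rad/sec.
The lowest is 1790 rad/sec.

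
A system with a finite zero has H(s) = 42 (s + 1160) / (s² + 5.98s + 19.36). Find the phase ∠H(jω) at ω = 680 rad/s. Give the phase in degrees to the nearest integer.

∠(j680 + 1160) = arctan(680/1160) = 30.38°
∠[(j680)² + 5.98(j680) + 19.36] = ∠[-4.6238e+05 + j4066.4] = 179.50°
∠H(j680) = 30.38° − 179.50° = -149.12°

-149°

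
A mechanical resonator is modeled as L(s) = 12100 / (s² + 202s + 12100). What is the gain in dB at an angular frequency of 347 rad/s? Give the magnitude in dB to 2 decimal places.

-20.56 dB

|(j347)² + 202(j347) + 12100| = |-1.0831e+05 + j70094| = 1.29e+05
|L(j347)| = 12100 / 1.29e+05 = 0.09379
20 log₁₀(0.09379) = -20.557 dB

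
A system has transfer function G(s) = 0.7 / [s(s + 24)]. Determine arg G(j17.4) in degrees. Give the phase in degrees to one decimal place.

-125.9°

∠(j17.4 + 24) = arctan(17.4/24) = 35.94°
∠(j17.4) = 90.00°
∠G(j17.4) = − (35.94° + 90.00°) = -125.94°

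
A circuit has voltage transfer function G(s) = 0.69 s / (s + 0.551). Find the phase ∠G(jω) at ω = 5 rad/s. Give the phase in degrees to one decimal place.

6.3°

∠(j5) = 90.00°
∠(j5 + 0.551) = arctan(5/0.551) = 83.71°
∠G(j5) = 90.00° − 83.71° = 6.29°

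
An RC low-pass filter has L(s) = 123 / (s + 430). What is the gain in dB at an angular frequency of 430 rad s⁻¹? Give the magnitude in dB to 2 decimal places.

-13.88 dB

|j430 + 430| = √(430² + 430²) = 608.1
|L(j430)| = 123 / 608.1 = 0.20227
20 log₁₀(0.20227) = -13.882 dB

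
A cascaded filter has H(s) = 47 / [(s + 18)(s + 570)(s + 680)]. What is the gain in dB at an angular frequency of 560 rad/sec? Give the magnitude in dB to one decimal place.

-138.5 dB

|j560 + 18| = √(560² + 18²) = 560.3
|j560 + 570| = √(560² + 570²) = 799.1
|j560 + 680| = √(560² + 680²) = 880.9
|H(j560)| = 47 / (560.3 × 799.1 × 880.9) = 1.1917e-07
20 log₁₀(1.1917e-07) = -138.48 dB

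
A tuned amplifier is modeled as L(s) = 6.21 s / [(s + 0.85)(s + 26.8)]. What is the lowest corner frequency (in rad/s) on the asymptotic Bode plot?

0.85 rad/s

Break frequencies occur at each pole and zero magnitude: 0.85 rad/s, 26.8 rad/s.
The lowest is 0.85 rad/s.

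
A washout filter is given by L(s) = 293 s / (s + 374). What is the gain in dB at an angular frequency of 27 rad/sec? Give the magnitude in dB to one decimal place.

26.5 dB

|j27| = 27
|j27 + 374| = √(27² + 374²) = 375
|L(j27)| = 293 × 27 / 375 = 21.098
20 log₁₀(21.098) = 26.48 dB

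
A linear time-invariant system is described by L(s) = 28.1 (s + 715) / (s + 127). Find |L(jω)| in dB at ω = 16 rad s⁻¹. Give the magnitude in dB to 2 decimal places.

|j16 + 715| = √(16² + 715²) = 715.2
|j16 + 127| = √(16² + 127²) = 128
|L(j16)| = 28.1 × 715.2 / 128 = 157
20 log₁₀(157) = 43.918 dB

43.92 dB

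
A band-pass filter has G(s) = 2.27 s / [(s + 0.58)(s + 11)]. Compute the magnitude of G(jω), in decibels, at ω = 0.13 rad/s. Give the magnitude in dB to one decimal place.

-26.9 dB

|j0.13| = 0.13
|j0.13 + 0.58| = √(0.13² + 0.58²) = 0.5944
|j0.13 + 11| = √(0.13² + 11²) = 11
|G(j0.13)| = 2.27 × 0.13 / (0.5944 × 11) = 0.045131
20 log₁₀(0.045131) = -26.91 dB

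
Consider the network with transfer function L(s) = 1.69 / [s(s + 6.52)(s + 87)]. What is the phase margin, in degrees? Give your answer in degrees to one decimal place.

Gain crossover: |L(jω)| = 1 at ω ≈ 0.00298 rad/sec.
∠L(j0.00298) = −90° − arctan(0.00298/6.52) − arctan(0.00298/87) ≈ -90.03°
PM = 180° + (-90.03°) = 89.97°

90.0°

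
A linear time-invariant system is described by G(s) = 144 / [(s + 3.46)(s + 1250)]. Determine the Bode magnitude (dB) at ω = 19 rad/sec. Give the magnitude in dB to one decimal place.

|j19 + 3.46| = √(19² + 3.46²) = 19.31
|j19 + 1250| = √(19² + 1250²) = 1250
|G(j19)| = 144 / (19.31 × 1250) = 0.0059644
20 log₁₀(0.0059644) = -44.49 dB

-44.5 dB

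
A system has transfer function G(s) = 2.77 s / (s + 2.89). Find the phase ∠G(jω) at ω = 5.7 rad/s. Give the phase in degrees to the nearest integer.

27 deg

∠(j5.7) = 90.00°
∠(j5.7 + 2.89) = arctan(5.7/2.89) = 63.11°
∠G(j5.7) = 90.00° − 63.11° = 26.89°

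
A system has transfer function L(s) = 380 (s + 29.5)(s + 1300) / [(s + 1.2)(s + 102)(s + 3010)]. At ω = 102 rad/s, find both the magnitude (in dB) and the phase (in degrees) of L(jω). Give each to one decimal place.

|j102 + 29.5| = √(102² + 29.5²) = 106.2
|j102 + 1300| = √(102² + 1300²) = 1304
|j102 + 1.2| = √(102² + 1.2²) = 102
|j102 + 102| = √(102² + 102²) = 144.2
|j102 + 3010| = √(102² + 3010²) = 3012
|L(j102)| = 380 × 106.2 × 1304 / (102 × 144.2 × 3012) = 1.1873
20 log₁₀(1.1873) = 1.49 dB
∠(j102 + 29.5) = arctan(102/29.5) = 73.87°
∠(j102 + 1300) = arctan(102/1300) = 4.49°
∠(j102 + 1.2) = arctan(102/1.2) = 89.33°
∠(j102 + 102) = arctan(102/102) = 45.00°
∠(j102 + 3010) = arctan(102/3010) = 1.94°
∠L(j102) = 73.87° + 4.49° − (89.33° + 45.00° + 1.94°) = -57.91°

|L| = 1.5 dB, ∠L = -57.9°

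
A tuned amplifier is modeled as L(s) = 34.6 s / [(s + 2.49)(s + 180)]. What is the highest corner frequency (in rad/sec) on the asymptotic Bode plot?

Break frequencies occur at each pole and zero magnitude: 2.49 rad/sec, 180 rad/sec.
The highest is 180 rad/sec.

180 rad/sec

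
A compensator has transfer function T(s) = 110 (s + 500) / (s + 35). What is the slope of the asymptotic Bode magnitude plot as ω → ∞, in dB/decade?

With 1 zero and 1 pole, the high-frequency asymptotic slope is 20 × (1 − 1) = 0 dB/decade.

0 dB/decade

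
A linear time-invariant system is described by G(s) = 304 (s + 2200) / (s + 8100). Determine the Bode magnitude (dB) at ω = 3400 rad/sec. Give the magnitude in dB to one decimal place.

42.9 dB

|j3400 + 2200| = √(3400² + 2200²) = 4050
|j3400 + 8100| = √(3400² + 8100²) = 8785
|G(j3400)| = 304 × 4050 / 8785 = 140.14
20 log₁₀(140.14) = 42.93 dB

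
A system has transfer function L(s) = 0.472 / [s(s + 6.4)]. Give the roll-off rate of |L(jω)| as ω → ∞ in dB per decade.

With 0 zeros and 2 poles, the high-frequency asymptotic slope is 20 × (0 − 2) = -40 dB/decade.

-40 dB/decade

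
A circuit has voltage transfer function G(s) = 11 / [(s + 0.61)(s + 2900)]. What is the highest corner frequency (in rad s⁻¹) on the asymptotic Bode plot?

2900 rad s⁻¹

Break frequencies occur at each pole and zero magnitude: 0.61 rad s⁻¹, 2900 rad s⁻¹.
The highest is 2900 rad s⁻¹.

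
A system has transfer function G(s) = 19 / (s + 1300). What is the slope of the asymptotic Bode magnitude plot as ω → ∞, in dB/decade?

-20 dB/decade

With 0 zeros and 1 pole, the high-frequency asymptotic slope is 20 × (0 − 1) = -20 dB/decade.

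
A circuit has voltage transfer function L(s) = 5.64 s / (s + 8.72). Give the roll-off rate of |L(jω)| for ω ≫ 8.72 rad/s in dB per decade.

0 dB/decade

With 1 zero and 1 pole, the high-frequency asymptotic slope is 20 × (1 − 1) = 0 dB/decade.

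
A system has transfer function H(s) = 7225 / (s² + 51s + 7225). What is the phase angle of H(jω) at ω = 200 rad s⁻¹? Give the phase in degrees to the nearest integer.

-163°

∠[(j200)² + 51(j200) + 7225] = ∠[-32775 + j10200] = 162.71°
∠H(j200) = −162.71° = -162.71°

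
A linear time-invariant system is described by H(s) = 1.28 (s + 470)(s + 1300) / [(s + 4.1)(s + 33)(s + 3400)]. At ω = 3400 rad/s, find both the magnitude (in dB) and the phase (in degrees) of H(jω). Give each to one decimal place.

|H| = -70.8 dB, ∠H = -73.2 deg

|j3400 + 470| = √(3400² + 470²) = 3432
|j3400 + 1300| = √(3400² + 1300²) = 3640
|j3400 + 4.1| = √(3400² + 4.1²) = 3400
|j3400 + 33| = √(3400² + 33²) = 3400
|j3400 + 3400| = √(3400² + 3400²) = 4808
|H(j3400)| = 1.28 × 3432 × 3640 / (3400 × 3400 × 4808) = 0.0002877
20 log₁₀(0.0002877) = -70.82 dB
∠(j3400 + 470) = arctan(3400/470) = 82.13°
∠(j3400 + 1300) = arctan(3400/1300) = 69.08°
∠(j3400 + 4.1) = arctan(3400/4.1) = 89.93°
∠(j3400 + 33) = arctan(3400/33) = 89.44°
∠(j3400 + 3400) = arctan(3400/3400) = 45.00°
∠H(j3400) = 82.13° + 69.08° − (89.93° + 89.44° + 45.00°) = -73.17°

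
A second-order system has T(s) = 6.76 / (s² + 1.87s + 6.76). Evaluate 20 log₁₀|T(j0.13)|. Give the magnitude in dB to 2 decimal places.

0.02 dB

|(j0.13)² + 1.87(j0.13) + 6.76| = |6.7431 + j0.2431| = 6.747
|T(j0.13)| = 6.76 / 6.747 = 1.0019
20 log₁₀(1.0019) = 0.016 dB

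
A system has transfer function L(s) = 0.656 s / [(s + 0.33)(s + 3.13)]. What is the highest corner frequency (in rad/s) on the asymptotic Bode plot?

Break frequencies occur at each pole and zero magnitude: 0.33 rad/s, 3.13 rad/s.
The highest is 3.13 rad/s.

3.13 rad/s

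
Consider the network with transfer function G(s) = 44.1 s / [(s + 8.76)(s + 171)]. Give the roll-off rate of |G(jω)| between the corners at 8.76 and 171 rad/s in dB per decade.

0 dB/decade

In this band the factors already past their corner are: 1 differentiator zero, pole at 8.76; net slope = 0 dB/decade.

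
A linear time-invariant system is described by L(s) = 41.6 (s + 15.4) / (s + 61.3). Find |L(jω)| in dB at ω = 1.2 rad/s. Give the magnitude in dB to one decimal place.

20.4 dB

|j1.2 + 15.4| = √(1.2² + 15.4²) = 15.45
|j1.2 + 61.3| = √(1.2² + 61.3²) = 61.31
|L(j1.2)| = 41.6 × 15.45 / 61.31 = 10.481
20 log₁₀(10.481) = 20.41 dB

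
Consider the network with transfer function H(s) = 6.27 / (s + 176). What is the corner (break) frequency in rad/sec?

176 rad/sec

The single real pole at s = −176 gives a corner at ω = 176 rad/sec.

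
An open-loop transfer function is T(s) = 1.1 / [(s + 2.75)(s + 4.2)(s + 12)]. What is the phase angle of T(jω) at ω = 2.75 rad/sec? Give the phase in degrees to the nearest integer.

∠(j2.75 + 2.75) = arctan(2.75/2.75) = 45.00°
∠(j2.75 + 4.2) = arctan(2.75/4.2) = 33.22°
∠(j2.75 + 12) = arctan(2.75/12) = 12.91°
∠T(j2.75) = − (45.00° + 33.22° + 12.91°) = -91.12°

-91°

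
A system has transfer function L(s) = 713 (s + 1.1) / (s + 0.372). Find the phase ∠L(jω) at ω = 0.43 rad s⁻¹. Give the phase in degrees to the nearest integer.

-28°

∠(j0.43 + 1.1) = arctan(0.43/1.1) = 21.35°
∠(j0.43 + 0.372) = arctan(0.43/0.372) = 49.14°
∠L(j0.43) = 21.35° − 49.14° = -27.79°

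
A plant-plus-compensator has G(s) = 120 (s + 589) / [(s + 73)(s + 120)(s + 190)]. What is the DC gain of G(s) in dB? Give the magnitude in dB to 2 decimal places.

-27.44 dB

G(0) = 120 × 589 / (73 × 120 × 190) = 0.042466
20 log₁₀(0.042466) = -27.439 dB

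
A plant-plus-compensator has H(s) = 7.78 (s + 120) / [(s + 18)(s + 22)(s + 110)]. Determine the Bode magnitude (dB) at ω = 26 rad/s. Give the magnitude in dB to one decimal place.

-42.1 dB

|j26 + 120| = √(26² + 120²) = 122.8
|j26 + 18| = √(26² + 18²) = 31.62
|j26 + 22| = √(26² + 22²) = 34.06
|j26 + 110| = √(26² + 110²) = 113
|H(j26)| = 7.78 × 122.8 / (31.62 × 34.06 × 113) = 0.0078469
20 log₁₀(0.0078469) = -42.11 dB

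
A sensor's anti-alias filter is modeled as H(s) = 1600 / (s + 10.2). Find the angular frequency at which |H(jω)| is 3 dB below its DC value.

For a single-pole low-pass, the −3 dB point is at the pole: ω = 10.2 rad s⁻¹.

10.2 rad s⁻¹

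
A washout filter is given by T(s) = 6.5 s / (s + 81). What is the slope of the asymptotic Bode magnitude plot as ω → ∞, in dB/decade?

0 dB/decade

With 1 zero and 1 pole, the high-frequency asymptotic slope is 20 × (1 − 1) = 0 dB/decade.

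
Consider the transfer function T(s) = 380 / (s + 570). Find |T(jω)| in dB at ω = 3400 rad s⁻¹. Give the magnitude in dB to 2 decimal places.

|j3400 + 570| = √(3400² + 570²) = 3447
|T(j3400)| = 380 / 3447 = 0.11023
20 log₁₀(0.11023) = -19.154 dB

-19.15 dB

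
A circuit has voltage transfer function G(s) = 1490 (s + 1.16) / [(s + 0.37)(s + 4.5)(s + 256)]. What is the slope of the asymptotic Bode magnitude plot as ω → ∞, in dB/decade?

With 1 zero and 3 poles, the high-frequency asymptotic slope is 20 × (1 − 3) = -40 dB/decade.

-40 dB/decade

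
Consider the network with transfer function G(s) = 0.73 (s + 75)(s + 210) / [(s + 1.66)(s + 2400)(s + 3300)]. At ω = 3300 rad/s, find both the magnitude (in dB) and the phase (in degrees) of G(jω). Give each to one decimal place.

|G| = -77.9 dB, ∠G = -13.9°

|j3300 + 75| = √(3300² + 75²) = 3301
|j3300 + 210| = √(3300² + 210²) = 3307
|j3300 + 1.66| = √(3300² + 1.66²) = 3300
|j3300 + 2400| = √(3300² + 2400²) = 4080
|j3300 + 3300| = √(3300² + 3300²) = 4667
|G(j3300)| = 0.73 × 3301 × 3307 / (3300 × 4080 × 4667) = 0.00012679
20 log₁₀(0.00012679) = -77.94 dB
∠(j3300 + 75) = arctan(3300/75) = 88.70°
∠(j3300 + 210) = arctan(3300/210) = 86.36°
∠(j3300 + 1.66) = arctan(3300/1.66) = 89.97°
∠(j3300 + 2400) = arctan(3300/2400) = 53.97°
∠(j3300 + 3300) = arctan(3300/3300) = 45.00°
∠G(j3300) = 88.70° + 86.36° − (89.97° + 53.97° + 45.00°) = -13.89°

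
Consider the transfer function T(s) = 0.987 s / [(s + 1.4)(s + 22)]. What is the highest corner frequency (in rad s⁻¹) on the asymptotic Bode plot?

22 rad s⁻¹

Break frequencies occur at each pole and zero magnitude: 1.4 rad s⁻¹, 22 rad s⁻¹.
The highest is 22 rad s⁻¹.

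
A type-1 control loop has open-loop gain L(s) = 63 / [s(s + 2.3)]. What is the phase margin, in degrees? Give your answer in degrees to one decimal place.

16.5°

Gain crossover: |L(jω)| = 1 at ω ≈ 7.77 rad/s.
∠L(j7.77) = −90° − arctan(7.77/2.3) ≈ -163.52°
PM = 180° + (-163.52°) = 16.48°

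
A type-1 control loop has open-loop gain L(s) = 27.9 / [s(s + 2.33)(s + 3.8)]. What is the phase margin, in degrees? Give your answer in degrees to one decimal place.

19.8°

Gain crossover: |L(jω)| = 1 at ω ≈ 2.07 rad/sec.
∠L(j2.07) = −90° − arctan(2.07/2.33) − arctan(2.07/3.8) ≈ -160.18°
PM = 180° + (-160.18°) = 19.82°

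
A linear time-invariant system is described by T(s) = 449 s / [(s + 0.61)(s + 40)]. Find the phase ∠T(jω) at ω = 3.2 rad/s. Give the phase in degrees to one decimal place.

∠(j3.2) = 90.00°
∠(j3.2 + 0.61) = arctan(3.2/0.61) = 79.21°
∠(j3.2 + 40) = arctan(3.2/40) = 4.57°
∠T(j3.2) = 90.00° − (79.21° + 4.57°) = 6.22°

6.2°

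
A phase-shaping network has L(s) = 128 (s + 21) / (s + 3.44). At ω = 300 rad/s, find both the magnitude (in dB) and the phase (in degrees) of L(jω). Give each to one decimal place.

|L| = 42.2 dB, ∠L = -3.3°

|j300 + 21| = √(300² + 21²) = 300.7
|j300 + 3.44| = √(300² + 3.44²) = 300
|L(j300)| = 128 × 300.7 / 300 = 128.3
20 log₁₀(128.3) = 42.16 dB
∠(j300 + 21) = arctan(300/21) = 86.00°
∠(j300 + 3.44) = arctan(300/3.44) = 89.34°
∠L(j300) = 86.00° − 89.34° = -3.35°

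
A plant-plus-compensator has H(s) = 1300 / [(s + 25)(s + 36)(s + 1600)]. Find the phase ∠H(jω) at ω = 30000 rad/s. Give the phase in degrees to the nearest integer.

∠(j30000 + 25) = arctan(30000/25) = 89.95°
∠(j30000 + 36) = arctan(30000/36) = 89.93°
∠(j30000 + 1600) = arctan(30000/1600) = 86.95°
∠H(j30000) = − (89.95° + 89.93° + 86.95°) = -266.83°

-267°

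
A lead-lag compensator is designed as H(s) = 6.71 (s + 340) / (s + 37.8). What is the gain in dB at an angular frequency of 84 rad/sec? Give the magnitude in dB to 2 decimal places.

|j84 + 340| = √(84² + 340²) = 350.2
|j84 + 37.8| = √(84² + 37.8²) = 92.11
|H(j84)| = 6.71 × 350.2 / 92.11 = 25.512
20 log₁₀(25.512) = 28.135 dB

28.13 dB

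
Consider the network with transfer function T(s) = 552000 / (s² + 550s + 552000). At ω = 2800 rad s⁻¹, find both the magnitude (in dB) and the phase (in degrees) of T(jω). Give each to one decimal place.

|(j2800)² + 550(j2800) + 552000| = |-7.288e+06 + j1.54e+06| = 7.449e+06
|T(j2800)| = 552000 / 7.449e+06 = 0.074105
20 log₁₀(0.074105) = -22.60 dB
∠[(j2800)² + 550(j2800) + 552000] = ∠[-7.288e+06 + j1.54e+06] = 168.07°
∠T(j2800) = −168.07° = -168.07°

|T| = -22.6 dB, ∠T = -168.1°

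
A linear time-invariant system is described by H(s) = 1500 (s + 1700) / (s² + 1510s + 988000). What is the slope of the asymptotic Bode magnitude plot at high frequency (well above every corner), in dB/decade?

With 1 zero and 2 poles, the high-frequency asymptotic slope is 20 × (1 − 2) = -20 dB/decade.

-20 dB/decade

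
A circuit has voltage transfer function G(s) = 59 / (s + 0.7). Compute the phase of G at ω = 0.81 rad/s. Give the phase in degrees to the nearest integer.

∠(j0.81 + 0.7) = arctan(0.81/0.7) = 49.17°
∠G(j0.81) = −49.17° = -49.17°

-49°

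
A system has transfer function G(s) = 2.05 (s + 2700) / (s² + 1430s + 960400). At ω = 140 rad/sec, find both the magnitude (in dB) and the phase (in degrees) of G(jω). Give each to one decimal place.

|G| = -44.8 dB, ∠G = -9.0 deg

|j140 + 2700| = √(140² + 2700²) = 2704
|(j140)² + 1430(j140) + 960400| = |9.408e+05 + j2.002e+05| = 9.619e+05
|G(j140)| = 2.05 × 2704 / 9.619e+05 = 0.0057622
20 log₁₀(0.0057622) = -44.79 dB
∠(j140 + 2700) = arctan(140/2700) = 2.97°
∠[(j140)² + 1430(j140) + 960400] = ∠[9.408e+05 + j2.002e+05] = 12.01°
∠G(j140) = 2.97° − 12.01° = -9.04°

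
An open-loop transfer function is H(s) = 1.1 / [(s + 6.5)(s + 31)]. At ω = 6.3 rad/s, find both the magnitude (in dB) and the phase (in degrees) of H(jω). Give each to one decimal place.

|j6.3 + 6.5| = √(6.3² + 6.5²) = 9.052
|j6.3 + 31| = √(6.3² + 31²) = 31.63
|H(j6.3)| = 1.1 / (9.052 × 31.63) = 0.0038414
20 log₁₀(0.0038414) = -48.31 dB
∠(j6.3 + 6.5) = arctan(6.3/6.5) = 44.10°
∠(j6.3 + 31) = arctan(6.3/31) = 11.49°
∠H(j6.3) = − (44.10° + 11.49°) = -55.59°

|H| = -48.3 dB, ∠H = -55.6 deg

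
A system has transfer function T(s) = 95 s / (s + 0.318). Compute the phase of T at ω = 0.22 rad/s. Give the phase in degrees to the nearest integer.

∠(j0.22) = 90.00°
∠(j0.22 + 0.318) = arctan(0.22/0.318) = 34.68°
∠T(j0.22) = 90.00° − 34.68° = 55.32°

55°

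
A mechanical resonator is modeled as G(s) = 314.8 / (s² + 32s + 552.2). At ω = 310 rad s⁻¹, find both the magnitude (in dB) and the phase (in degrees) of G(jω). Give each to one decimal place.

|G| = -49.7 dB, ∠G = -174.1°

|(j310)² + 32(j310) + 552.2| = |-95548 + j9920| = 9.606e+04
|G(j310)| = 314.8 / 9.606e+04 = 0.0032771
20 log₁₀(0.0032771) = -49.69 dB
∠[(j310)² + 32(j310) + 552.2] = ∠[-95548 + j9920] = 174.07°
∠G(j310) = −174.07° = -174.07°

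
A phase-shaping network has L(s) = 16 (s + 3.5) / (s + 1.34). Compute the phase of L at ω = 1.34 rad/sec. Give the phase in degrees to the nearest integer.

∠(j1.34 + 3.5) = arctan(1.34/3.5) = 20.95°
∠(j1.34 + 1.34) = arctan(1.34/1.34) = 45.00°
∠L(j1.34) = 20.95° − 45.00° = -24.05°

-24°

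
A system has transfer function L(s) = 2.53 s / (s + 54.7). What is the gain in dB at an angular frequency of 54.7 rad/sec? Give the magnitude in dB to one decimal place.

5.1 dB

|j54.7| = 54.7
|j54.7 + 54.7| = √(54.7² + 54.7²) = 77.36
|L(j54.7)| = 2.53 × 54.7 / 77.36 = 1.789
20 log₁₀(1.789) = 5.05 dB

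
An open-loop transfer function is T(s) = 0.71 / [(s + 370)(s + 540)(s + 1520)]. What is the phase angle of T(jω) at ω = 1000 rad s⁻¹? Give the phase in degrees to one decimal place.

∠(j1000 + 370) = arctan(1000/370) = 69.70°
∠(j1000 + 540) = arctan(1000/540) = 61.63°
∠(j1000 + 1520) = arctan(1000/1520) = 33.34°
∠T(j1000) = − (69.70° + 61.63° + 33.34°) = -164.67°

-164.7 deg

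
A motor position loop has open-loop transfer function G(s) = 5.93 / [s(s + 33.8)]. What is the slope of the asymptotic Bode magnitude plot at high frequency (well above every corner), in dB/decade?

With 0 zeros and 2 poles, the high-frequency asymptotic slope is 20 × (0 − 2) = -40 dB/decade.

-40 dB/decade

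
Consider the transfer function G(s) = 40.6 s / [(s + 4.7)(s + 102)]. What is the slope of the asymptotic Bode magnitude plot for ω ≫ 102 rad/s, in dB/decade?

With 1 zero and 2 poles, the high-frequency asymptotic slope is 20 × (1 − 2) = -20 dB/decade.

-20 dB/decade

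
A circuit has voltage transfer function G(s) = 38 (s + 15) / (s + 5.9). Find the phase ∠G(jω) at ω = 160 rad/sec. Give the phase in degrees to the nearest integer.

∠(j160 + 15) = arctan(160/15) = 84.64°
∠(j160 + 5.9) = arctan(160/5.9) = 87.89°
∠G(j160) = 84.64° − 87.89° = -3.24°

-3°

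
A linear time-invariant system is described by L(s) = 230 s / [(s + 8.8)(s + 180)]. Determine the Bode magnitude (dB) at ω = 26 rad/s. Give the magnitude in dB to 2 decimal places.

|j26| = 26
|j26 + 8.8| = √(26² + 8.8²) = 27.45
|j26 + 180| = √(26² + 180²) = 181.9
|L(j26)| = 230 × 26 / (27.45 × 181.9) = 1.1979
20 log₁₀(1.1979) = 1.568 dB

1.57 dB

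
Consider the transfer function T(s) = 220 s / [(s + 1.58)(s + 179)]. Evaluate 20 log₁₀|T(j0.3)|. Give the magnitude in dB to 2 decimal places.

|j0.3| = 0.3
|j0.3 + 1.58| = √(0.3² + 1.58²) = 1.608
|j0.3 + 179| = √(0.3² + 179²) = 179
|T(j0.3)| = 220 × 0.3 / (1.608 × 179) = 0.22927
20 log₁₀(0.22927) = -12.793 dB

-12.79 dB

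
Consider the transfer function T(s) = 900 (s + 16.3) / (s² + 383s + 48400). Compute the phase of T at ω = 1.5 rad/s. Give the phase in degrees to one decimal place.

∠(j1.5 + 16.3) = arctan(1.5/16.3) = 5.26°
∠[(j1.5)² + 383(j1.5) + 48400] = ∠[48398 + j574.5] = 0.68°
∠T(j1.5) = 5.26° − 0.68° = 4.58°

4.6°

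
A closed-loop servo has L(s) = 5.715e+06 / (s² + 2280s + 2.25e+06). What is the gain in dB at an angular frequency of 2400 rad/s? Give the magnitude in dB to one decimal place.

|(j2400)² + 2280(j2400) + 2.25e+06| = |-3.51e+06 + j5.472e+06| = 6.501e+06
|L(j2400)| = 5.715e+06 / 6.501e+06 = 0.8791
20 log₁₀(0.8791) = -1.12 dB

-1.1 dB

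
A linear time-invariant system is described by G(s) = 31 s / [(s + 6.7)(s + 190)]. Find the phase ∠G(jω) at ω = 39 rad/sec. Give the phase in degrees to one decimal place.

∠(j39) = 90.00°
∠(j39 + 6.7) = arctan(39/6.7) = 80.25°
∠(j39 + 190) = arctan(39/190) = 11.60°
∠G(j39) = 90.00° − (80.25° + 11.60°) = -1.85°

-1.9°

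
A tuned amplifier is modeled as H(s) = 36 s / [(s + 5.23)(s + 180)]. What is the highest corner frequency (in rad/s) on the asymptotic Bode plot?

180 rad/s

Break frequencies occur at each pole and zero magnitude: 5.23 rad/s, 180 rad/s.
The highest is 180 rad/s.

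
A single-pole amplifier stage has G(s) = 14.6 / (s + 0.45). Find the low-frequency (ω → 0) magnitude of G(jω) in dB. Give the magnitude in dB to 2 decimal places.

G(0) = 14.6 / 0.45 = 32.444
20 log₁₀(32.444) = 30.223 dB

30.22 dB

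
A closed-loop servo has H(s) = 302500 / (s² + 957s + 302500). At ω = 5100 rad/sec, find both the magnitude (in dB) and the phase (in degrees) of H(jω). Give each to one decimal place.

|(j5100)² + 957(j5100) + 302500| = |-2.5708e+07 + j4.8807e+06| = 2.617e+07
|H(j5100)| = 302500 / 2.617e+07 = 0.01156
20 log₁₀(0.01156) = -38.74 dB
∠[(j5100)² + 957(j5100) + 302500] = ∠[-2.5708e+07 + j4.8807e+06] = 169.25°
∠H(j5100) = −169.25° = -169.25°

|H| = -38.7 dB, ∠H = -169.3 deg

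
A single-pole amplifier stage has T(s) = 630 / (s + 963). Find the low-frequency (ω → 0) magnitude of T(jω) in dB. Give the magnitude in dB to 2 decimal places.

-3.69 dB

T(0) = 630 / 963 = 0.65421
20 log₁₀(0.65421) = -3.686 dB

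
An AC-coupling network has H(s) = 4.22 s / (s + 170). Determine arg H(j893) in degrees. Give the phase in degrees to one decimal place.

∠(j893) = 90.00°
∠(j893 + 170) = arctan(893/170) = 79.22°
∠H(j893) = 90.00° − 79.22° = 10.78°

10.8°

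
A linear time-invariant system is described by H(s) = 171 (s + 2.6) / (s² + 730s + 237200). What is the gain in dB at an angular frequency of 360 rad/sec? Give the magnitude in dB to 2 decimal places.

|j360 + 2.6| = √(360² + 2.6²) = 360
|(j360)² + 730(j360) + 237200| = |1.076e+05 + j2.628e+05| = 2.84e+05
|H(j360)| = 171 × 360 / 2.84e+05 = 0.21679
20 log₁₀(0.21679) = -13.279 dB

-13.28 dB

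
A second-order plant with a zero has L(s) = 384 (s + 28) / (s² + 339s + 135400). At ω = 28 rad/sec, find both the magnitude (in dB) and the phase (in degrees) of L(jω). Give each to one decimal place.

|L| = -19.0 dB, ∠L = 41.0°

|j28 + 28| = √(28² + 28²) = 39.6
|(j28)² + 339(j28) + 135400| = |1.3462e+05 + j9492| = 1.35e+05
|L(j28)| = 384 × 39.6 / 1.35e+05 = 0.11268
20 log₁₀(0.11268) = -18.96 dB
∠(j28 + 28) = arctan(28/28) = 45.00°
∠[(j28)² + 339(j28) + 135400] = ∠[1.3462e+05 + j9492] = 4.03°
∠L(j28) = 45.00° − 4.03° = 40.97°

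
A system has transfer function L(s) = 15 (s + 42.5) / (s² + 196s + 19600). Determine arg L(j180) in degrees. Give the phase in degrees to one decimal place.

∠(j180 + 42.5) = arctan(180/42.5) = 76.72°
∠[(j180)² + 196(j180) + 19600] = ∠[-12800 + j35280] = 109.94°
∠L(j180) = 76.72° − 109.94° = -33.23°

-33.2°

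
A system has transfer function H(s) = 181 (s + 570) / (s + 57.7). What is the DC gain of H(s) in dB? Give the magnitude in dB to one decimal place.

H(0) = 181 × 570 / 57.7 = 1788
20 log₁₀(1788) = 65.05 dB

65.0 dB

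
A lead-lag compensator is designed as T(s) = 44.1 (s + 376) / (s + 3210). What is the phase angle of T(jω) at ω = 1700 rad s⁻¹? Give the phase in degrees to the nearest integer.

50°

∠(j1700 + 376) = arctan(1700/376) = 77.53°
∠(j1700 + 3210) = arctan(1700/3210) = 27.91°
∠T(j1700) = 77.53° − 27.91° = 49.62°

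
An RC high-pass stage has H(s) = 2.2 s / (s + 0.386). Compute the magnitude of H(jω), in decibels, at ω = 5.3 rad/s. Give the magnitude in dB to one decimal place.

|j5.3| = 5.3
|j5.3 + 0.386| = √(5.3² + 0.386²) = 5.314
|H(j5.3)| = 2.2 × 5.3 / 5.314 = 2.1942
20 log₁₀(2.1942) = 6.83 dB

6.8 dB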